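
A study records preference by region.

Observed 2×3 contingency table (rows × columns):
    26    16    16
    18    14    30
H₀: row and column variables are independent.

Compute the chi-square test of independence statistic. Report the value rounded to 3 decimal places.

test statistic = 5.722

Row totals [58, 62], col totals [44, 30, 46], n=120
χ² = (26−21.27)²/21.27 + (16−14.50)²/14.50 + (16−22.23)²/22.23 + (18−22.73)²/22.73 + (14−15.50)²/15.50 + (30−23.77)²/23.77 = 5.7218
df = 2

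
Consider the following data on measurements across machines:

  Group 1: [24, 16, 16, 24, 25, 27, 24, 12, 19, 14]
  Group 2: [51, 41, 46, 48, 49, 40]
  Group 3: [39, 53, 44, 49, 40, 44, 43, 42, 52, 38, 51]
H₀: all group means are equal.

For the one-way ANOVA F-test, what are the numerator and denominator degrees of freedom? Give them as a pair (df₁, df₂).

degrees of freedom = [2, 24]

k = 3 groups, N = 27 total
df = (k−1, N−k) = (3−1, 27−3) = (2, 24)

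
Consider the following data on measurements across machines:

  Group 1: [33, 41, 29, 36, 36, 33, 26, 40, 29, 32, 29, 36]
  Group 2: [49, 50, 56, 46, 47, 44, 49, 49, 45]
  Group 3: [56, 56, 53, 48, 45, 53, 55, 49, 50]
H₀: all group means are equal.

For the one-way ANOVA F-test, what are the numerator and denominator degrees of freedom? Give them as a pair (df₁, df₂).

k = 3 groups, N = 30 total
df = (k−1, N−k) = (3−1, 30−3) = (2, 27)

degrees of freedom = [2, 27]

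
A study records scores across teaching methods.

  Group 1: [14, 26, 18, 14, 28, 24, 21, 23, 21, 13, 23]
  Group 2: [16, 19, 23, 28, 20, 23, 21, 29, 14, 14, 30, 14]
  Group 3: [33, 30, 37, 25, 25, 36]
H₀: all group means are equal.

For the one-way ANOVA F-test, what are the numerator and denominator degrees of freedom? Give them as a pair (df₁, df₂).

degrees of freedom = [2, 26]

k = 3 groups, N = 29 total
df = (k−1, N−k) = (3−1, 29−3) = (2, 26)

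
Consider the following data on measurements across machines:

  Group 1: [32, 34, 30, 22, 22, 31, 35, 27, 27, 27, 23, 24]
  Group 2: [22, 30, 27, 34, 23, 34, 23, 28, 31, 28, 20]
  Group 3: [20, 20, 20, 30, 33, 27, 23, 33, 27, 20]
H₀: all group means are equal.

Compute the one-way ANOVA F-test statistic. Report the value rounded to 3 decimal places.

test statistic = 0.778

Group means [27.83, 27.27, 25.30], grand mean 26.879
SSB = Σnᵢ(x̄ᵢ−x̄)² = 37.567; SSW = ΣΣ(x−x̄ᵢ)² = 723.948
MSB = 37.567/2 = 18.7833; MSW = 723.948/30 = 24.1316
F = MSB/MSW = 0.7784
df = (2, 30)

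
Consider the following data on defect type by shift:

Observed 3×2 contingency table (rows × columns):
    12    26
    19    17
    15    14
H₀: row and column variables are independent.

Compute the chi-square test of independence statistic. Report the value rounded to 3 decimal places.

Row totals [38, 36, 29], col totals [46, 57], n=103
χ² = (12−16.97)²/16.97 + (26−21.03)²/21.03 + (19−16.08)²/16.08 + (17−19.92)²/19.92 + (15−12.95)²/12.95 + (14−16.05)²/16.05 = 4.1764
df = 2

test statistic = 4.176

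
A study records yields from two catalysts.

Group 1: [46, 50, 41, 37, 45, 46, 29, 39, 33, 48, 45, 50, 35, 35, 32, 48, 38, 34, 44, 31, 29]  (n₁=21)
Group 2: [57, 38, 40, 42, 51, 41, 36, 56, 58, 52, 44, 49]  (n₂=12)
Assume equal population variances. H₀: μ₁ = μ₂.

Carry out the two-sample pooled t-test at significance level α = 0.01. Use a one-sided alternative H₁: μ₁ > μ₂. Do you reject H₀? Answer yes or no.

reject H₀: no

x̄₁=39.762, s₁=7.077, n₁=21
x̄₂=47.000, s₂=7.793, n₂=12
s_p² = [20·7.077² + 11·7.793²]/31 = 53.8648
SE = √(s_p²·(1/21+1/12)) = 2.6559
t = (39.762−47.000)/2.6559 = -2.7253
df = 31
p-value (one-sided, H₁ greater) = 0.99477
At α=0.01: p ≥ α → fail to reject H₀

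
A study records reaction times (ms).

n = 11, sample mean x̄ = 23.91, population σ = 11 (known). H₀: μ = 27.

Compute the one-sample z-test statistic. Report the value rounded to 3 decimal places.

test statistic = -0.932

SE = σ/√n = 11/√11 = 3.3166
z = (x̄−μ₀)/SE = (23.91−27)/3.3166 = -0.9317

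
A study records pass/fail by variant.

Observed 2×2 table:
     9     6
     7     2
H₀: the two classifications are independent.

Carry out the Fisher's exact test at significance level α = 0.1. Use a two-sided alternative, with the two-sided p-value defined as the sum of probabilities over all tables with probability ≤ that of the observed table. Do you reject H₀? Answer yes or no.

Margins: r₁=15, r₂=9, c₁=16, c₂=8, n=24
p_obs = C(15,9)·C(9,7)/C(24,16); sum pmf over tables with pmf ≤ p_obs
p-value (two-sided) = 0.65702
At α=0.1: p ≥ α → fail to reject H₀

reject H₀: no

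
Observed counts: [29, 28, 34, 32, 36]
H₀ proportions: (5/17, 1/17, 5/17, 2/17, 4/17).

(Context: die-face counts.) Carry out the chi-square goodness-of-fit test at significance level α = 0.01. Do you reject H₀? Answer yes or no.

n = 159; E_i = n·p_i = [46.76, 9.35, 46.76, 18.71, 37.41]
χ² = (29−46.76)²/46.76 + (28−9.35)²/9.35 + (34−46.76)²/46.76 + (32−18.71)²/18.71 + (36−37.41)²/37.41 = 56.9107
df = 4
p-value (upper-tail) = 0.00000
At α=0.01: p < α → reject H₀

reject H₀: yes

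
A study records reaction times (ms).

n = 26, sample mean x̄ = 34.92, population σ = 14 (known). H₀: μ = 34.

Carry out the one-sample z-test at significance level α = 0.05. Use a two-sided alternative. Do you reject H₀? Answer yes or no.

SE = σ/√n = 14/√26 = 2.7456
z = (x̄−μ₀)/SE = (34.92−34)/2.7456 = 0.3351
p-value (two-sided) = 0.73757
At α=0.05: p ≥ α → fail to reject H₀

reject H₀: no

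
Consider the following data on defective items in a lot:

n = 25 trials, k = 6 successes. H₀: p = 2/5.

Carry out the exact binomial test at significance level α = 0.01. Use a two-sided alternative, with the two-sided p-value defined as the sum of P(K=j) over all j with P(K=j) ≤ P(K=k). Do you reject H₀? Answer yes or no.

Exact binomial: n=25, k=6, p₀=2/5=0.4000
P(X=j) = C(n,j)·p₀^j·(1−p₀)^(n−j); p = Σ P(X=j) over j with P(X=j) ≤ P(X=6)
p-value (two-sided) = 0.15137
At α=0.01: p ≥ α → fail to reject H₀

reject H₀: no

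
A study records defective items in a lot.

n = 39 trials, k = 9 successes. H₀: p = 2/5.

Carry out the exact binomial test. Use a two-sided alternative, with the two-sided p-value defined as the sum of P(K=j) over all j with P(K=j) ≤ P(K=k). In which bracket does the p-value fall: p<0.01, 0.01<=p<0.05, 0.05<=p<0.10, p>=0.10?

Exact binomial: n=39, k=9, p₀=2/5=0.4000
P(X=j) = C(n,j)·p₀^j·(1−p₀)^(n−j); p = Σ P(X=j) over j with P(X=j) ≤ P(X=9)
p-value (two-sided) = 0.03332
→ bracket: 0.01<=p<0.05

p-value bracket: 0.01<=p<0.05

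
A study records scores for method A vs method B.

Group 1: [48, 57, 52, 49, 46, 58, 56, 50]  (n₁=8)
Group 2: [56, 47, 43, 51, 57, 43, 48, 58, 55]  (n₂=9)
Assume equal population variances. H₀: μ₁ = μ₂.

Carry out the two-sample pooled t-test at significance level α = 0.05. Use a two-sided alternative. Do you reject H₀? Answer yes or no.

reject H₀: no

x̄₁=52.000, s₁=4.504, n₁=8
x̄₂=50.889, s₂=5.904, n₂=9
s_p² = [7·4.504² + 8·5.904²]/15 = 28.0593
SE = √(s_p²·(1/8+1/9)) = 2.5739
t = (52.000−50.889)/2.5739 = 0.4317
df = 15
p-value (two-sided) = 0.67211
At α=0.05: p ≥ α → fail to reject H₀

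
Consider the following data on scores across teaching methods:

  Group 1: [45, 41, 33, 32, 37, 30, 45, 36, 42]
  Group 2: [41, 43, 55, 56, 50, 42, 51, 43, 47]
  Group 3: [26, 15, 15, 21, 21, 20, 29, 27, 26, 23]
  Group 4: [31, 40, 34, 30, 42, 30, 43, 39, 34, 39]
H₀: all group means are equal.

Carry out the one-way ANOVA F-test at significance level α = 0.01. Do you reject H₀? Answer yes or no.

reject H₀: yes

Group means [37.89, 47.56, 22.30, 36.20], grand mean 35.632
SSB = Σnᵢ(x̄ᵢ−x̄)² = 3106.031; SSW = ΣΣ(x−x̄ᵢ)² = 946.811
MSB = 3106.031/3 = 1035.3437; MSW = 946.811/34 = 27.8474
F = MSB/MSW = 37.1792
df = (3, 34)
p-value (upper-tail) = 0.00000
At α=0.01: p < α → reject H₀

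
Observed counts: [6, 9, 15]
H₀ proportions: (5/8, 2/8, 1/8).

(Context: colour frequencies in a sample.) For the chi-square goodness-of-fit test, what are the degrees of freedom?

degrees of freedom = 2

df = k − 1 = 3 − 1 = 2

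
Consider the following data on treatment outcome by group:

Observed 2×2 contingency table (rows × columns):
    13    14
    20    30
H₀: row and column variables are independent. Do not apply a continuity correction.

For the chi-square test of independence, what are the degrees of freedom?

degrees of freedom = 1

df = (r−1)(c−1) = (2−1)·(2−1) = 1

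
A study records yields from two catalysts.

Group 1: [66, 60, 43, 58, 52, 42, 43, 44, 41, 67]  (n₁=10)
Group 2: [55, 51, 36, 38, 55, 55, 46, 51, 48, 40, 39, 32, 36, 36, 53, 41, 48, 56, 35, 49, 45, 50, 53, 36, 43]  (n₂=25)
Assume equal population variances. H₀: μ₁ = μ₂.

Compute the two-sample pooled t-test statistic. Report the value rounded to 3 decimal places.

test statistic = 2.056

x̄₁=51.600, s₁=10.362, n₁=10
x̄₂=45.080, s₂=7.648, n₂=25
s_p² = [9·10.362² + 24·7.648²]/33 = 71.8255
SE = √(s_p²·(1/10+1/25)) = 3.1711
t = (51.600−45.080)/3.1711 = 2.0561
df = 33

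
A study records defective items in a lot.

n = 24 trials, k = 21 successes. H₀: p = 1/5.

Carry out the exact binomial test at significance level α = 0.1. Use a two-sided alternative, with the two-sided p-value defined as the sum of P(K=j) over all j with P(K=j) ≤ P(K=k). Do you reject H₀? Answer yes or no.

reject H₀: yes

Exact binomial: n=24, k=21, p₀=1/5=0.2000
P(X=j) = C(n,j)·p₀^j·(1−p₀)^(n−j); p = Σ P(X=j) over j with P(X=j) ≤ P(X=21)
p-value (two-sided) = 0.00000
At α=0.1: p < α → reject H₀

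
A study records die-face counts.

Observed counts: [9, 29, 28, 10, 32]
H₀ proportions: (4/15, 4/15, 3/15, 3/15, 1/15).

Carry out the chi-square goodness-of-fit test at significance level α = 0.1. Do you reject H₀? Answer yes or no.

reject H₀: yes

n = 108; E_i = n·p_i = [28.80, 28.80, 21.60, 21.60, 7.20]
χ² = (9−28.80)²/28.80 + (29−28.80)²/28.80 + (28−21.60)²/21.60 + (10−21.60)²/21.60 + (32−7.20)²/7.20 = 107.1620
df = 4
p-value (upper-tail) = 0.00000
At α=0.1: p < α → reject H₀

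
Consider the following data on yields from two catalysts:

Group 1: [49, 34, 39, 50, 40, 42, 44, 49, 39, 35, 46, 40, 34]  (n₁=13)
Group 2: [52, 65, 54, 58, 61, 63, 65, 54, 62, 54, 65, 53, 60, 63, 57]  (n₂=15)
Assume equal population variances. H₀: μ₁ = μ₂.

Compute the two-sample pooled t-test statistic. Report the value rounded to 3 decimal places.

x̄₁=41.615, s₁=5.650, n₁=13
x̄₂=59.067, s₂=4.773, n₂=15
s_p² = [12·5.650² + 14·4.773²]/26 = 27.0004
SE = √(s_p²·(1/13+1/15)) = 1.9690
t = (41.615−59.067)/1.9690 = -8.8630
df = 26

test statistic = -8.863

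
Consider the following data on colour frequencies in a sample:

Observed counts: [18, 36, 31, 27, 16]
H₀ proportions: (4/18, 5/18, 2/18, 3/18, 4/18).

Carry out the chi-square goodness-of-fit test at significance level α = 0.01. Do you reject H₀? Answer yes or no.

n = 128; E_i = n·p_i = [28.44, 35.56, 14.22, 21.33, 28.44]
χ² = (18−28.44)²/28.44 + (36−35.56)²/35.56 + (31−14.22)²/14.22 + (27−21.33)²/21.33 + (16−28.44)²/28.44 = 30.5828
df = 4
p-value (upper-tail) = 0.00000
At α=0.01: p < α → reject H₀

reject H₀: yes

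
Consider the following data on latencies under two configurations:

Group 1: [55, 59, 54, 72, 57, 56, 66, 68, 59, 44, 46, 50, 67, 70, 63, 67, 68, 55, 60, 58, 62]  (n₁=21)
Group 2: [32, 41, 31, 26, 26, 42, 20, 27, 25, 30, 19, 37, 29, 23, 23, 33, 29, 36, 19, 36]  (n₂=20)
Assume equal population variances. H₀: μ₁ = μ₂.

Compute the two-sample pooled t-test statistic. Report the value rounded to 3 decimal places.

test statistic = 13.407

x̄₁=59.810, s₁=7.705, n₁=21
x̄₂=29.200, s₂=6.864, n₂=20
s_p² = [20·7.705² + 19·6.864²]/39 = 53.3958
SE = √(s_p²·(1/21+1/20)) = 2.2831
t = (59.810−29.200)/2.2831 = 13.4071
df = 39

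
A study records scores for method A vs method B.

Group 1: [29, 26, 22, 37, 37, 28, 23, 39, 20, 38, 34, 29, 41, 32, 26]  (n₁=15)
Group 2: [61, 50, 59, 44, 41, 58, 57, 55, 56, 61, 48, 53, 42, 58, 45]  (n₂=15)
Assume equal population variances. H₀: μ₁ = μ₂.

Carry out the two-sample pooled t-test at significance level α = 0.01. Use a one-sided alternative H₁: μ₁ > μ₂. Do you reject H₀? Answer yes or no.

reject H₀: no

x̄₁=30.733, s₁=6.692, n₁=15
x̄₂=52.533, s₂=6.988, n₂=15
s_p² = [14·6.692² + 14·6.988²]/28 = 46.8095
SE = √(s_p²·(1/15+1/15)) = 2.4983
t = (30.733−52.533)/2.4983 = -8.7261
df = 28
p-value (one-sided, H₁ greater) = 1.00000
At α=0.01: p ≥ α → fail to reject H₀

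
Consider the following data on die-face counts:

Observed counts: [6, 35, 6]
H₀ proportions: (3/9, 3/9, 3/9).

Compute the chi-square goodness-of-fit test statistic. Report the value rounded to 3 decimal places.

test statistic = 35.787

n = 47; E_i = n·p_i = [15.67, 15.67, 15.67]
χ² = (6−15.67)²/15.67 + (35−15.67)²/15.67 + (6−15.67)²/15.67 = 35.7872
df = 2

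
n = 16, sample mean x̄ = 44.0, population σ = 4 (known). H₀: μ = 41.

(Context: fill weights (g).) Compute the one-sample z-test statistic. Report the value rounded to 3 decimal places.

SE = σ/√n = 4/√16 = 1.0000
z = (x̄−μ₀)/SE = (44.0−41)/1.0000 = 3.0000

test statistic = 3.000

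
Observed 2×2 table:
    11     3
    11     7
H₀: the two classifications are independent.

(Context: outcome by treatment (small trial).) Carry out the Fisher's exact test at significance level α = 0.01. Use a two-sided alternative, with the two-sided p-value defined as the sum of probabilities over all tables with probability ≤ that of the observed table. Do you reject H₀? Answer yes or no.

reject H₀: no

Margins: r₁=14, r₂=18, c₁=22, c₂=10, n=32
p_obs = C(14,11)·C(18,11)/C(32,22); sum pmf over tables with pmf ≤ p_obs
p-value (two-sided) = 0.44606
At α=0.01: p ≥ α → fail to reject H₀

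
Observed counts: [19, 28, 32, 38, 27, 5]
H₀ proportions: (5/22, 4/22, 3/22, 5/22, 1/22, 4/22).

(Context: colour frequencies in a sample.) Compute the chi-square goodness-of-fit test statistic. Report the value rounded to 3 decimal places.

test statistic = 92.200

n = 149; E_i = n·p_i = [33.86, 27.09, 20.32, 33.86, 6.77, 27.09]
χ² = (19−33.86)²/33.86 + (28−27.09)²/27.09 + (32−20.32)²/20.32 + (38−33.86)²/33.86 + (27−6.77)²/6.77 + (5−27.09)²/27.09 = 92.2002
df = 5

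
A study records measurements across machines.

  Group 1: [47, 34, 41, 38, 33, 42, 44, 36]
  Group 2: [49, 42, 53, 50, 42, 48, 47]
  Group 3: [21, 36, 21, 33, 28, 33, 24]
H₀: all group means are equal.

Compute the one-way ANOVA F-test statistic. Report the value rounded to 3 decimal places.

test statistic = 25.059

Group means [39.38, 47.29, 28.00], grand mean 38.273
SSB = Σnᵢ(x̄ᵢ−x̄)² = 1317.060; SSW = ΣΣ(x−x̄ᵢ)² = 499.304
MSB = 1317.060/2 = 658.5300; MSW = 499.304/19 = 26.2791
F = MSB/MSW = 25.0590
df = (2, 19)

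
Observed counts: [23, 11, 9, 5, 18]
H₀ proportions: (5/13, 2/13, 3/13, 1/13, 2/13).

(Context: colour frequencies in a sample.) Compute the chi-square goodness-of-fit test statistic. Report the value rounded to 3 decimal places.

test statistic = 8.908

n = 66; E_i = n·p_i = [25.38, 10.15, 15.23, 5.08, 10.15]
χ² = (23−25.38)²/25.38 + (11−10.15)²/10.15 + (9−15.23)²/15.23 + (5−5.08)²/5.08 + (18−10.15)²/10.15 = 8.9076
df = 4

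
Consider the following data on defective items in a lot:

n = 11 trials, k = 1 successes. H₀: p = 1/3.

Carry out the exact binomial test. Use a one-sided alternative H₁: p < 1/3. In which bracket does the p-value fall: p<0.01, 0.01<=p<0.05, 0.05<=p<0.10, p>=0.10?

Exact binomial: n=11, k=1, p₀=1/3=0.3333
P(X≤1) from Σ C(n,i)·p₀^i·(1−p₀)^(n−i)
p-value (one-sided, H₁ less) = 0.07515
→ bracket: 0.05<=p<0.10

p-value bracket: 0.05<=p<0.10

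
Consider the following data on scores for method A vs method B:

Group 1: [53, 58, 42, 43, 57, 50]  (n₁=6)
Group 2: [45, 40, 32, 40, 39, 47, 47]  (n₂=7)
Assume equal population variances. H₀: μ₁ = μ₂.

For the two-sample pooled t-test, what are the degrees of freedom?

degrees of freedom = 11

df = n₁ + n₂ − 2 = 6 + 7 − 2 = 11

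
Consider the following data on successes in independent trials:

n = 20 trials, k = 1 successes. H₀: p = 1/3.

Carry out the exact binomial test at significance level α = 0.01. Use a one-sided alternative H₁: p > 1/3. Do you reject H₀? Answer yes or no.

Exact binomial: n=20, k=1, p₀=1/3=0.3333
P(X≥1) from Σ C(n,i)·p₀^i·(1−p₀)^(n−i)
p-value (one-sided, H₁ greater) = 0.99970
At α=0.01: p ≥ α → fail to reject H₀

reject H₀: no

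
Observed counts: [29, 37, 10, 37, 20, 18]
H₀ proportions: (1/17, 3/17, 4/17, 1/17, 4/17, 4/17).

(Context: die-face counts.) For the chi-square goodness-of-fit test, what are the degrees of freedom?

degrees of freedom = 5

df = k − 1 = 6 − 1 = 5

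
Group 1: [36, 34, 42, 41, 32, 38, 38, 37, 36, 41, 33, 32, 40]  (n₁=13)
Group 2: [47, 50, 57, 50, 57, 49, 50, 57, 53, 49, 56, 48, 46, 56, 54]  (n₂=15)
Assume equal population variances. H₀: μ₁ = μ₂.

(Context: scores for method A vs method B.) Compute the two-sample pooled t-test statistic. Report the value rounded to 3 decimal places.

test statistic = -10.589

x̄₁=36.923, s₁=3.475, n₁=13
x̄₂=51.933, s₂=3.955, n₂=15
s_p² = [12·3.475² + 14·3.955²]/26 = 13.9945
SE = √(s_p²·(1/13+1/15)) = 1.4176
t = (36.923−51.933)/1.4176 = -10.5888
df = 26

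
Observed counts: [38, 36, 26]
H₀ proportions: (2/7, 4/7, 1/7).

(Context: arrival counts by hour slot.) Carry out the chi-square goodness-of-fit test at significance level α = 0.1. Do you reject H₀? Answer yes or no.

reject H₀: yes

n = 100; E_i = n·p_i = [28.57, 57.14, 14.29]
χ² = (38−28.57)²/28.57 + (36−57.14)²/57.14 + (26−14.29)²/14.29 = 20.5400
df = 2
p-value (upper-tail) = 0.00003
At α=0.1: p < α → reject H₀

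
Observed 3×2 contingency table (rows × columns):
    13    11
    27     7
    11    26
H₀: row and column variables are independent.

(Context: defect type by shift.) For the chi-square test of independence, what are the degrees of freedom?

df = (r−1)(c−1) = (3−1)·(2−1) = 2

degrees of freedom = 2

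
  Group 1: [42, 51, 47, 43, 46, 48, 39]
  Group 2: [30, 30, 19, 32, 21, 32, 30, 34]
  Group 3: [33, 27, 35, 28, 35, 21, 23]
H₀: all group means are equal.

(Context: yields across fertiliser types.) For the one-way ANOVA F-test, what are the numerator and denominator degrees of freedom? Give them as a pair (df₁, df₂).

degrees of freedom = [2, 19]

k = 3 groups, N = 22 total
df = (k−1, N−k) = (3−1, 22−3) = (2, 19)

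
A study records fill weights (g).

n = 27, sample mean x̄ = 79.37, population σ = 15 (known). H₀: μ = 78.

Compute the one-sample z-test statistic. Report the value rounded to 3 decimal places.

SE = σ/√n = 15/√27 = 2.8868
z = (x̄−μ₀)/SE = (79.37−78)/2.8868 = 0.4746

test statistic = 0.475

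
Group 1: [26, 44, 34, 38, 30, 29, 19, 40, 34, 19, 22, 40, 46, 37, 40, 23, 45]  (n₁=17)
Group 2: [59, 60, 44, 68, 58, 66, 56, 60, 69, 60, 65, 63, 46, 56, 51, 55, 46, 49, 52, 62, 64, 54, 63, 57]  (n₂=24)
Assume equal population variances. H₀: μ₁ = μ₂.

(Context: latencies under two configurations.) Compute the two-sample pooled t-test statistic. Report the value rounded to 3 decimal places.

test statistic = -9.705

x̄₁=33.294, s₁=9.047, n₁=17
x̄₂=57.625, s₂=7.008, n₂=24
s_p² = [16·9.047² + 23·7.008²]/39 = 62.5424
SE = √(s_p²·(1/17+1/24)) = 2.5070
t = (33.294−57.625)/2.5070 = -9.7053
df = 39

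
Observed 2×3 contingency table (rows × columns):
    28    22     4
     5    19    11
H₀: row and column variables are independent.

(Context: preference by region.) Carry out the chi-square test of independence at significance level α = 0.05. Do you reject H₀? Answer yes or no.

reject H₀: yes

Row totals [54, 35], col totals [33, 41, 15], n=89
χ² = (28−20.02)²/20.02 + (22−24.88)²/24.88 + (4−9.10)²/9.10 + (5−12.98)²/12.98 + (19−16.12)²/16.12 + (11−5.90)²/5.90 = 16.1986
df = 2
p-value (upper-tail) = 0.00030
At α=0.05: p < α → reject H₀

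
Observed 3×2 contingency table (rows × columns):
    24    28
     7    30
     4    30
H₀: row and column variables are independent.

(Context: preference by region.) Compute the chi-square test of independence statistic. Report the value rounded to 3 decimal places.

test statistic = 14.306

Row totals [52, 37, 34], col totals [35, 88], n=123
χ² = (24−14.80)²/14.80 + (28−37.20)²/37.20 + (7−10.53)²/10.53 + (30−26.47)²/26.47 + (4−9.67)²/9.67 + (30−24.33)²/24.33 = 14.3062
df = 2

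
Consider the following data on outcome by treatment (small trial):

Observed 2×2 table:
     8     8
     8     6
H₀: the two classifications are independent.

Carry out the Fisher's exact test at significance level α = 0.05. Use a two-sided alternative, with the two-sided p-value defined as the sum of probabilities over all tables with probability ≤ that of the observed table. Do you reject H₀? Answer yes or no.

reject H₀: no

Margins: r₁=16, r₂=14, c₁=16, c₂=14, n=30
p_obs = C(16,8)·C(14,8)/C(30,16); sum pmf over tables with pmf ≤ p_obs
p-value (two-sided) = 0.73001
At α=0.05: p ≥ α → fail to reject H₀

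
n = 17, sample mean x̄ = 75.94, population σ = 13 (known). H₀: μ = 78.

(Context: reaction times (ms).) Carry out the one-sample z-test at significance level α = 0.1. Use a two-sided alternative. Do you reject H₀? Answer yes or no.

SE = σ/√n = 13/√17 = 3.1530
z = (x̄−μ₀)/SE = (75.94−78)/3.1530 = -0.6534
p-value (two-sided) = 0.51353
At α=0.1: p ≥ α → fail to reject H₀

reject H₀: no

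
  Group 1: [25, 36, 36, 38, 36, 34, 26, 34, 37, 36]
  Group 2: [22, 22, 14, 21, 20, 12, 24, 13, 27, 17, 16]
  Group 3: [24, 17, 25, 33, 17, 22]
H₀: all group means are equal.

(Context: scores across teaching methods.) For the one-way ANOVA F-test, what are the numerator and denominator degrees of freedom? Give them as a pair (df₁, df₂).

degrees of freedom = [2, 24]

k = 3 groups, N = 27 total
df = (k−1, N−k) = (3−1, 27−3) = (2, 24)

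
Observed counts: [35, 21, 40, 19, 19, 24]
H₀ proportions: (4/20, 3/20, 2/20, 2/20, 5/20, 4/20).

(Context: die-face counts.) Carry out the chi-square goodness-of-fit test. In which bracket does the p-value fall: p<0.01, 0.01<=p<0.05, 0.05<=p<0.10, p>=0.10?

p-value bracket: p<0.01

n = 158; E_i = n·p_i = [31.60, 23.70, 15.80, 15.80, 39.50, 31.60]
χ² = (35−31.60)²/31.60 + (21−23.70)²/23.70 + (40−15.80)²/15.80 + (19−15.80)²/15.80 + (19−39.50)²/39.50 + (24−31.60)²/31.60 = 50.8544
df = 5
p-value (upper-tail) = 0.00000
→ bracket: p<0.01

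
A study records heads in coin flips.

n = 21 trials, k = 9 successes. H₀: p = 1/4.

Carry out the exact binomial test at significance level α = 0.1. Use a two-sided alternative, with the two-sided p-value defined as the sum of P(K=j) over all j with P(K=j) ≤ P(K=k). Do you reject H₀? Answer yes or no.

Exact binomial: n=21, k=9, p₀=1/4=0.2500
P(X=j) = C(n,j)·p₀^j·(1−p₀)^(n−j); p = Σ P(X=j) over j with P(X=j) ≤ P(X=9)
p-value (two-sided) = 0.07517
At α=0.1: p < α → reject H₀

reject H₀: yes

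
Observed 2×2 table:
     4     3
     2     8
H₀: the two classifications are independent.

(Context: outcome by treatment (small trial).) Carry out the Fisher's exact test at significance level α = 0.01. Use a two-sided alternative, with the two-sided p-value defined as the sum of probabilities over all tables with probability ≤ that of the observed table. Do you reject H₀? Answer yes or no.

Margins: r₁=7, r₂=10, c₁=6, c₂=11, n=17
p_obs = C(7,4)·C(10,2)/C(17,6); sum pmf over tables with pmf ≤ p_obs
p-value (two-sided) = 0.16176
At α=0.01: p ≥ α → fail to reject H₀

reject H₀: no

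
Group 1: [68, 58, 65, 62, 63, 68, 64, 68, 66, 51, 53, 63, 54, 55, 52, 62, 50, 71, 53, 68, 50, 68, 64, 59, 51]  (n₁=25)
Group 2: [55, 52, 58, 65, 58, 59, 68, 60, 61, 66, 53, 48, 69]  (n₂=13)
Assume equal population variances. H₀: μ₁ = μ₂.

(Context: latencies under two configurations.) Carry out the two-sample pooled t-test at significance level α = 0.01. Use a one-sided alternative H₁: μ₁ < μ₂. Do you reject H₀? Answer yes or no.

x̄₁=60.240, s₁=6.918, n₁=25
x̄₂=59.385, s₂=6.410, n₂=13
s_p² = [24·6.918² + 12·6.410²]/36 = 45.6010
SE = √(s_p²·(1/25+1/13)) = 2.3091
t = (60.240−59.385)/2.3091 = 0.3704
df = 36
p-value (one-sided, H₁ less) = 0.64339
At α=0.01: p ≥ α → fail to reject H₀

reject H₀: no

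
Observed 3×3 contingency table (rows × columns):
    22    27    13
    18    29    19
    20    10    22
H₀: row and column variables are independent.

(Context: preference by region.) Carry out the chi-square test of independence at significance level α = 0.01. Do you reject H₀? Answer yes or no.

reject H₀: no

Row totals [62, 66, 52], col totals [60, 66, 54], n=180
χ² = (22−20.67)²/20.67 + (27−22.73)²/22.73 + (13−18.60)²/18.60 + (18−22.00)²/22.00 + (29−24.20)²/24.20 + (19−19.80)²/19.80 + (20−17.33)²/17.33 + (10−19.07)²/19.07 + (22−15.60)²/15.60 = 11.6318
df = 4
p-value (upper-tail) = 0.02031
At α=0.01: p ≥ α → fail to reject H₀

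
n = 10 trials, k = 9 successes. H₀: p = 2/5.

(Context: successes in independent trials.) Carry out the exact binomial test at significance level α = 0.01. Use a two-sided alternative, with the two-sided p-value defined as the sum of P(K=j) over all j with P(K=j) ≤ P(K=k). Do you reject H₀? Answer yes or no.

reject H₀: yes

Exact binomial: n=10, k=9, p₀=2/5=0.4000
P(X=j) = C(n,j)·p₀^j·(1−p₀)^(n−j); p = Σ P(X=j) over j with P(X=j) ≤ P(X=9)
p-value (two-sided) = 0.00168
At α=0.01: p < α → reject H₀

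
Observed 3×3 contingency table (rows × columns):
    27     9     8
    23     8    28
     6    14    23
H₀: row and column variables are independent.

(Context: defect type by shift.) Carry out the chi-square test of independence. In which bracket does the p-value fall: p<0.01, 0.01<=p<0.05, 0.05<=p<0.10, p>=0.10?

p-value bracket: p<0.01

Row totals [44, 59, 43], col totals [56, 31, 59], n=146
χ² = (27−16.88)²/16.88 + (9−9.34)²/9.34 + (8−17.78)²/17.78 + (23−22.63)²/22.63 + (8−12.53)²/12.53 + (28−23.84)²/23.84 + (6−16.49)²/16.49 + (14−9.13)²/9.13 + (23−17.38)²/17.38 = 24.9254
df = 4
p-value (upper-tail) = 0.00005
→ bracket: p<0.01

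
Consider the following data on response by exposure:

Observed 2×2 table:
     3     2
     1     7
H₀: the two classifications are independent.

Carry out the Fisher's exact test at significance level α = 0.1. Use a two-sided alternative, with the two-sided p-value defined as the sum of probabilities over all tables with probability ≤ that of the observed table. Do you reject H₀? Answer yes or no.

Margins: r₁=5, r₂=8, c₁=4, c₂=9, n=13
p_obs = C(5,3)·C(8,1)/C(13,4); sum pmf over tables with pmf ≤ p_obs
p-value (two-sided) = 0.21678
At α=0.1: p ≥ α → fail to reject H₀

reject H₀: no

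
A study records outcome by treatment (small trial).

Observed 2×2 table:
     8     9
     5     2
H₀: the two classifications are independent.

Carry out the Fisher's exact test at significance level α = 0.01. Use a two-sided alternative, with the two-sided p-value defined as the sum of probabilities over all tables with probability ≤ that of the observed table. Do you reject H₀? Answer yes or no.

reject H₀: no

Margins: r₁=17, r₂=7, c₁=13, c₂=11, n=24
p_obs = C(17,8)·C(7,5)/C(24,13); sum pmf over tables with pmf ≤ p_obs
p-value (two-sided) = 0.38644
At α=0.01: p ≥ α → fail to reject H₀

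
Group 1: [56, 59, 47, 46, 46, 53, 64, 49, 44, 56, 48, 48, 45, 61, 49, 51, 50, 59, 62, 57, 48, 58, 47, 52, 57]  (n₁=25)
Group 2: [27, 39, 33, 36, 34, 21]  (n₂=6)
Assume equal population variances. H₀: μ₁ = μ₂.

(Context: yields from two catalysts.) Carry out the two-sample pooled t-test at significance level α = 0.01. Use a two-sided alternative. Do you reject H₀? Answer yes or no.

x̄₁=52.480, s₁=5.924, n₁=25
x̄₂=31.667, s₂=6.563, n₂=6
s_p² = [24·5.924² + 5·6.563²]/29 = 36.4680
SE = √(s_p²·(1/25+1/6)) = 2.7453
t = (52.480−31.667)/2.7453 = 7.5814
df = 29
p-value (two-sided) = 0.00000
At α=0.01: p < α → reject H₀

reject H₀: yes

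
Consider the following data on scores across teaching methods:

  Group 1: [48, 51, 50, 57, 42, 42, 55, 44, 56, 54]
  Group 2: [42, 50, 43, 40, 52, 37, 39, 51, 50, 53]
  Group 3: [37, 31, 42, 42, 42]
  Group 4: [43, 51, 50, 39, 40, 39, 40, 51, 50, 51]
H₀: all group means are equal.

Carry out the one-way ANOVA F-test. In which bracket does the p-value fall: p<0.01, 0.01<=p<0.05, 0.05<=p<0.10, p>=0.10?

p-value bracket: 0.01<=p<0.05

Group means [49.90, 45.70, 38.80, 45.40], grand mean 45.829
SSB = Σnᵢ(x̄ᵢ−x̄)² = 414.771; SSW = ΣΣ(x−x̄ᵢ)² = 1004.200
MSB = 414.771/3 = 138.2571; MSW = 1004.200/31 = 32.3935
F = MSB/MSW = 4.2680
df = (3, 31)
p-value (upper-tail) = 0.01237
→ bracket: 0.01<=p<0.05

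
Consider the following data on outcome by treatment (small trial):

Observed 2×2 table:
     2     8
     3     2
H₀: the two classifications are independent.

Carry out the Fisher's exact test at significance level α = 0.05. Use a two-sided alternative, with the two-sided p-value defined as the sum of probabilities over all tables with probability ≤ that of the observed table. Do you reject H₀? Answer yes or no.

reject H₀: no

Margins: r₁=10, r₂=5, c₁=5, c₂=10, n=15
p_obs = C(10,2)·C(5,3)/C(15,5); sum pmf over tables with pmf ≤ p_obs
p-value (two-sided) = 0.25075
At α=0.05: p ≥ α → fail to reject H₀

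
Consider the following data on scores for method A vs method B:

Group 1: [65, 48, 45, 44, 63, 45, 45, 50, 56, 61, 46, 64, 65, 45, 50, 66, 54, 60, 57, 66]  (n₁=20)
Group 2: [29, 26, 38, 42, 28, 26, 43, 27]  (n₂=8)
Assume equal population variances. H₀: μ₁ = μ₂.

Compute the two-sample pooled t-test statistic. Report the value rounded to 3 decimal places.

x̄₁=54.750, s₁=8.441, n₁=20
x̄₂=32.375, s₂=7.347, n₂=8
s_p² = [19·8.441² + 7·7.347²]/26 = 66.6010
SE = √(s_p²·(1/20+1/8)) = 3.4140
t = (54.750−32.375)/3.4140 = 6.5540
df = 26

test statistic = 6.554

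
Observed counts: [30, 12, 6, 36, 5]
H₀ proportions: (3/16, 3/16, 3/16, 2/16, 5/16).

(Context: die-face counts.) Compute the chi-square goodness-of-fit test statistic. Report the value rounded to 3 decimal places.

test statistic = 93.112

n = 89; E_i = n·p_i = [16.69, 16.69, 16.69, 11.12, 27.81]
χ² = (30−16.69)²/16.69 + (12−16.69)²/16.69 + (6−16.69)²/16.69 + (36−11.12)²/11.12 + (5−27.81)²/27.81 = 93.1124
df = 4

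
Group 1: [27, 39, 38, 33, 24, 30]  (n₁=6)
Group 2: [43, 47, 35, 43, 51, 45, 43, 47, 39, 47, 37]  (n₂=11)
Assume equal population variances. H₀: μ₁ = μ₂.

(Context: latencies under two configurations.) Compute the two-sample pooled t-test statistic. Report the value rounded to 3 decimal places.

x̄₁=31.833, s₁=5.981, n₁=6
x̄₂=43.364, s₂=4.802, n₂=11
s_p² = [5·5.981² + 10·4.802²]/15 = 27.2919
SE = √(s_p²·(1/6+1/11)) = 2.6514
t = (31.833−43.364)/2.6514 = -4.3488
df = 15

test statistic = -4.349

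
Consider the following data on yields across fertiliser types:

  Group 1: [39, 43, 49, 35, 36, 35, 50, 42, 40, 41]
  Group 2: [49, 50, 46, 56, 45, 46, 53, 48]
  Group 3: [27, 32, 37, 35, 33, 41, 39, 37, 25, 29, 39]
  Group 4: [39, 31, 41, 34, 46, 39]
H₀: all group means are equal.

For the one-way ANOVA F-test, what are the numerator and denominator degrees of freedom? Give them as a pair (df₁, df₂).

k = 4 groups, N = 35 total
df = (k−1, N−k) = (4−1, 35−4) = (3, 31)

degrees of freedom = [3, 31]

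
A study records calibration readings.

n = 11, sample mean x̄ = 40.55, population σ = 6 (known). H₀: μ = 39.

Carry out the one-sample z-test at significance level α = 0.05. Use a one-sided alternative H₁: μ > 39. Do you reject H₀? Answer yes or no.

reject H₀: no

SE = σ/√n = 6/√11 = 1.8091
z = (x̄−μ₀)/SE = (40.55−39)/1.8091 = 0.8568
p-value (one-sided, H₁ greater) = 0.19578
At α=0.05: p ≥ α → fail to reject H₀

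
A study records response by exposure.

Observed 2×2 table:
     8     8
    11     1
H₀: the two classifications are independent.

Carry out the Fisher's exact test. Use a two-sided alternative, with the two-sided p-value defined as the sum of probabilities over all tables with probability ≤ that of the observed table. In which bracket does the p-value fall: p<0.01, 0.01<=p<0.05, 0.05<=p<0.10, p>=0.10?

p-value bracket: 0.01<=p<0.05

Margins: r₁=16, r₂=12, c₁=19, c₂=9, n=28
p_obs = C(16,8)·C(12,11)/C(28,19); sum pmf over tables with pmf ≤ p_obs
p-value (two-sided) = 0.03896
→ bracket: 0.01<=p<0.05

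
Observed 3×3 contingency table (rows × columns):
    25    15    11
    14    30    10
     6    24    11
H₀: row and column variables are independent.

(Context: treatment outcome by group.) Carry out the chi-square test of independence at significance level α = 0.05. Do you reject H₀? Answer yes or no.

reject H₀: yes

Row totals [51, 54, 41], col totals [45, 69, 32], n=146
χ² = (25−15.72)²/15.72 + (15−24.10)²/24.10 + (11−11.18)²/11.18 + (14−16.64)²/16.64 + (30−25.52)²/25.52 + (10−11.84)²/11.84 + (6−12.64)²/12.64 + (24−19.38)²/19.38 + (11−8.99)²/8.99 = 15.4512
df = 4
p-value (upper-tail) = 0.00385
At α=0.05: p < α → reject H₀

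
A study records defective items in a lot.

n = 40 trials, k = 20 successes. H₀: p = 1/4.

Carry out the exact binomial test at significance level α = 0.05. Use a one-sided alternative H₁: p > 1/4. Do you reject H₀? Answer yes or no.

Exact binomial: n=40, k=20, p₀=1/4=0.2500
P(X≥20) from Σ C(n,i)·p₀^i·(1−p₀)^(n−i)
p-value (one-sided, H₁ greater) = 0.00057
At α=0.05: p < α → reject H₀

reject H₀: yes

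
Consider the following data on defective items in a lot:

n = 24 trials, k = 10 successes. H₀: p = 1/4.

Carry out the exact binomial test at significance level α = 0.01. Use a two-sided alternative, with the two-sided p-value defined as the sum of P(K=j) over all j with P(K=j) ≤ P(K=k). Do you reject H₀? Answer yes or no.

reject H₀: no

Exact binomial: n=24, k=10, p₀=1/4=0.2500
P(X=j) = C(n,j)·p₀^j·(1−p₀)^(n−j); p = Σ P(X=j) over j with P(X=j) ≤ P(X=10)
p-value (two-sided) = 0.09447
At α=0.01: p ≥ α → fail to reject H₀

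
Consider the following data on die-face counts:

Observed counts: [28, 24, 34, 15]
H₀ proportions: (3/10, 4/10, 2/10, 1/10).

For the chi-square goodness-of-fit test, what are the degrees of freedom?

degrees of freedom = 3

df = k − 1 = 4 − 1 = 3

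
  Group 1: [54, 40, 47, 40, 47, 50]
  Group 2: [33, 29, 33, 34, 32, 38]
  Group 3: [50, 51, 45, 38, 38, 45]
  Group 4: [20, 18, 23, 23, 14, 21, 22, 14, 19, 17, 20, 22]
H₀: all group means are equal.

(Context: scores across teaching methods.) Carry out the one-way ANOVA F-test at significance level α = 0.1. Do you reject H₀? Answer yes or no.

Group means [46.33, 33.17, 44.50, 19.42], grand mean 32.567
SSB = Σnᵢ(x̄ᵢ−x̄)² = 4068.783; SSW = ΣΣ(x−x̄ᵢ)² = 462.583
MSB = 4068.783/3 = 1356.2611; MSW = 462.583/26 = 17.7917
F = MSB/MSW = 76.2301
df = (3, 26)
p-value (upper-tail) = 0.00000
At α=0.1: p < α → reject H₀

reject H₀: yes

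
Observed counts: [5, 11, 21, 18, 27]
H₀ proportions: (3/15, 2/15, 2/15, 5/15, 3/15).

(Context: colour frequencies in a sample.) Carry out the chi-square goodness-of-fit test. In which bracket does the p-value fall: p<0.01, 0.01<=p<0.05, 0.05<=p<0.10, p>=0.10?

n = 82; E_i = n·p_i = [16.40, 10.93, 10.93, 27.33, 16.40]
χ² = (5−16.40)²/16.40 + (11−10.93)²/10.93 + (21−10.93)²/10.93 + (18−27.33)²/27.33 + (27−16.40)²/16.40 = 27.2317
df = 4
p-value (upper-tail) = 0.00002
→ bracket: p<0.01

p-value bracket: p<0.01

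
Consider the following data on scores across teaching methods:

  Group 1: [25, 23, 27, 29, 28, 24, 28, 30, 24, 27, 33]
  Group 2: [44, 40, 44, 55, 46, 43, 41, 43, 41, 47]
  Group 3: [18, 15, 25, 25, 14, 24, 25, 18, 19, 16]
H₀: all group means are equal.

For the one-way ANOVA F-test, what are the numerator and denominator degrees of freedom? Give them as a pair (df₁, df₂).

degrees of freedom = [2, 28]

k = 3 groups, N = 31 total
df = (k−1, N−k) = (3−1, 31−3) = (2, 28)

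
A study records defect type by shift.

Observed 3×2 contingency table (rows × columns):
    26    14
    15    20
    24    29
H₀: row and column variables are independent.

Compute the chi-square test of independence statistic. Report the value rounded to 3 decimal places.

Row totals [40, 35, 53], col totals [65, 63], n=128
χ² = (26−20.31)²/20.31 + (14−19.69)²/19.69 + (15−17.77)²/17.77 + (20−17.23)²/17.23 + (24−26.91)²/26.91 + (29−26.09)²/26.09 = 4.7559
df = 2

test statistic = 4.756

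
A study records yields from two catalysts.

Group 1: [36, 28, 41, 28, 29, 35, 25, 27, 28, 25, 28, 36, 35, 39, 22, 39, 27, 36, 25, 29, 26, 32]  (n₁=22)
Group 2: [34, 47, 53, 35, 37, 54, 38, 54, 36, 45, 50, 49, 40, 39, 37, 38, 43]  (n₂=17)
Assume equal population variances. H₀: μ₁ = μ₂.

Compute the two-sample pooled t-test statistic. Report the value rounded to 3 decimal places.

x̄₁=30.727, s₁=5.453, n₁=22
x̄₂=42.882, s₂=7.017, n₂=17
s_p² = [21·5.453² + 16·7.017²]/37 = 38.1656
SE = √(s_p²·(1/22+1/17)) = 1.9950
t = (30.727−42.882)/1.9950 = -6.0929
df = 37

test statistic = -6.093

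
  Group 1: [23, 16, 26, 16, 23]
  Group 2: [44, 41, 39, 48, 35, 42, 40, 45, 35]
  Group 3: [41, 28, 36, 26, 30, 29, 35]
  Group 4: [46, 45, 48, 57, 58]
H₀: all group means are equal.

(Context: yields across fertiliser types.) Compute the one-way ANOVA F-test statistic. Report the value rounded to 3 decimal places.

test statistic = 33.623

Group means [20.80, 41.00, 32.14, 50.80], grand mean 36.615
SSB = Σnᵢ(x̄ᵢ−x̄)² = 2569.697; SSW = ΣΣ(x−x̄ᵢ)² = 560.457
MSB = 2569.697/3 = 856.5656; MSW = 560.457/22 = 25.4753
F = MSB/MSW = 33.6233
df = (3, 22)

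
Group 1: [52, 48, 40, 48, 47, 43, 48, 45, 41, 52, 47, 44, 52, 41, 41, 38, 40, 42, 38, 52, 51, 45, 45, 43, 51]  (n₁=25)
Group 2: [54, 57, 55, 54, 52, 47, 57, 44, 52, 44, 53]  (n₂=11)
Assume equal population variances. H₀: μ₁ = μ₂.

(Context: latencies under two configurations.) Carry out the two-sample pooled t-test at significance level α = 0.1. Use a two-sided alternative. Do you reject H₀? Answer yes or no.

reject H₀: yes

x̄₁=45.360, s₁=4.627, n₁=25
x̄₂=51.727, s₂=4.692, n₂=11
s_p² = [24·4.627² + 10·4.692²]/34 = 21.5865
SE = √(s_p²·(1/25+1/11)) = 1.6810
t = (45.360−51.727)/1.6810 = -3.7877
df = 34
p-value (two-sided) = 0.00059
At α=0.1: p < α → reject H₀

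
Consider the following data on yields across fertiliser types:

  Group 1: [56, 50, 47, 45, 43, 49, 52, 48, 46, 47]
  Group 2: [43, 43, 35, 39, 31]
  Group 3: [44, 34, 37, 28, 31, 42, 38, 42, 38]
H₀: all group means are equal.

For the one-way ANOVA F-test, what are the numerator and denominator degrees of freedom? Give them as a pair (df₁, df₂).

degrees of freedom = [2, 21]

k = 3 groups, N = 24 total
df = (k−1, N−k) = (3−1, 24−3) = (2, 21)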